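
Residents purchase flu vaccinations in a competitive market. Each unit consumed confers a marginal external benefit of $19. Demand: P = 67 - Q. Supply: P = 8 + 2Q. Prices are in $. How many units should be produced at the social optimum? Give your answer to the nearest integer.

Q* = 26

Social marginal benefit = demand + MEB = 86 - Q.
Set SMB = MC: 86 - Q = 8 + 2Q → Q* = 26.0000.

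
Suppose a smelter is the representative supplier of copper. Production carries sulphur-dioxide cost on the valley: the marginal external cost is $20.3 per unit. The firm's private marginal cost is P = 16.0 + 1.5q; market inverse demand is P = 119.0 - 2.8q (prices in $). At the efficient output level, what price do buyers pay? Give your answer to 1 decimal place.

Social marginal cost = private MC + MEC = 36.3 + 1.5q.
Set SMC = demand: 36.3 + 1.5q = 119.0 - 2.8q → q* = 19.2326.
Consumer price on the demand curve at q*: 119.0 − 2.8×19.2326 = 65.1487.

P = $65.1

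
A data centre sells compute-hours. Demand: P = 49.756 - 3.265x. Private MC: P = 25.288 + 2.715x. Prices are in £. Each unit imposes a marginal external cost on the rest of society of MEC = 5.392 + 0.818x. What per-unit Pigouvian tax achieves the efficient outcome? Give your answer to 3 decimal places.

tax = £7.687 per unit

Social marginal cost = private MC + MEC = 30.680 + 3.533x.
Set SMC = demand: 30.680 + 3.533x = 49.756 - 3.265x → x* = 2.8061.
The Pigouvian tax equals MEC at x*: 5.392 + 0.818×2.8061 = 7.6874.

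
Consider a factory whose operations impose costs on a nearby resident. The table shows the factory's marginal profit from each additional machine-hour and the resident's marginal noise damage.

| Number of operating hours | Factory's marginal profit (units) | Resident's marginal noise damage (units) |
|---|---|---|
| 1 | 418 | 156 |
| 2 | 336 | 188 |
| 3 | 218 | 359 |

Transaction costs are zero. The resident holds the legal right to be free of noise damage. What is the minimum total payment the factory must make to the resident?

Efficient level: marginal profit ≥ marginal noise damage through level 2, so k* = 2.
With the resident holding the right, the factory must at least compensate total damage at k*: 156 + 188 = 344.

344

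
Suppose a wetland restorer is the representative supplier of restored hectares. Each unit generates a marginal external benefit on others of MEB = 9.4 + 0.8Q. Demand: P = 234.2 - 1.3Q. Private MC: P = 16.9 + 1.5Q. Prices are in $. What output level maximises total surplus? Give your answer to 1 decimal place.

Social marginal cost = private MC − MEB = 7.5 + 0.7Q.
Set SMC = demand: 7.5 + 0.7Q = 234.2 - 1.3Q → Q* = 113.3500.

Q* = 113.4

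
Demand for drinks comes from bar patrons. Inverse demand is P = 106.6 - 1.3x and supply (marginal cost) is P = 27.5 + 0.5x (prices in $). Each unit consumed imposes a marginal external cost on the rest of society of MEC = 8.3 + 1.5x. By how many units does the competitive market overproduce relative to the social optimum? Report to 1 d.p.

22.5 units

Market equilibrium (private): 27.5 + 0.5x = 106.6 - 1.3x → x_m = 43.9444.
Social marginal benefit = demand − MEC = 98.3 - 2.8x.
Set SMB = MC: 98.3 - 2.8x = 27.5 + 0.5x → x* = 21.4545.
Gap = |43.9444 − 21.4545| = 22.4899.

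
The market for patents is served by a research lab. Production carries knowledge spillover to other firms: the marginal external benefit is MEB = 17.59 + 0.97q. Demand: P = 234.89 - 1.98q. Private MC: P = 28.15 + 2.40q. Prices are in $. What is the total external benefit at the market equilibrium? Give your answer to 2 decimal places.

Market equilibrium (private): 28.15 + 2.40q = 234.89 - 1.98q → q_m = 47.2009.
Total external benefit = ∫₀^{q_m} (17.59 + 0.97q) dq = 17.59×47.2009 + ½×0.97×47.2009² = 1910.8074.

$1910.81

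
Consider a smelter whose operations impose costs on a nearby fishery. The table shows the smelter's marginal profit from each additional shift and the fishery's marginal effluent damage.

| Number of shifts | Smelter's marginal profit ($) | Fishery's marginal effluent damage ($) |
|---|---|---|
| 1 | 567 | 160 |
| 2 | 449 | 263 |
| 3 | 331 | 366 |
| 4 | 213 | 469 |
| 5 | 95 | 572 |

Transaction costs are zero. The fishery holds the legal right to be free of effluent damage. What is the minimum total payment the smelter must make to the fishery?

$423

Efficient level: marginal profit ≥ marginal effluent damage through level 2, so k* = 2.
With the fishery holding the right, the smelter must at least compensate total damage at k*: 160 + 263 = 423.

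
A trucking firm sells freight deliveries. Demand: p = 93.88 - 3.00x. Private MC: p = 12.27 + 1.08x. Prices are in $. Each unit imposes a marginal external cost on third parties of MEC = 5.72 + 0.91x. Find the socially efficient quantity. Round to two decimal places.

x* = 15.21

Social marginal cost = private MC + MEC = 17.99 + 1.99x.
Set SMC = demand: 17.99 + 1.99x = 93.88 - 3.00x → x* = 15.2084.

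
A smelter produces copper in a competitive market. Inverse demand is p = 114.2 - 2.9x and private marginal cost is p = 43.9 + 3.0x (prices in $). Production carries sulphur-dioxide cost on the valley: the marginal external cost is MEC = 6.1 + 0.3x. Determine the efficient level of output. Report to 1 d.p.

Social marginal cost = private MC + MEC = 50.0 + 3.3x.
Set SMC = demand: 50.0 + 3.3x = 114.2 - 2.9x → x* = 10.3548.

x* = 10.4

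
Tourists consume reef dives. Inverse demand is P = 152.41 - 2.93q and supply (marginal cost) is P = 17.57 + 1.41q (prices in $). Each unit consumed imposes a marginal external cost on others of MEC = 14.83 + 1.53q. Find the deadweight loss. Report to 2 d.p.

DWL = $331.30

Market equilibrium (private): 17.57 + 1.41q = 152.41 - 2.93q → q_m = 31.0691.
Social marginal benefit = demand − MEC = 137.58 - 4.46q.
Set SMB = MC: 137.58 - 4.46q = 17.57 + 1.41q → q* = 20.4446.
Height of the DWL triangle at q_m is MC(q_m) − SMB(q_m) = MEC(q_m) = 62.3658.
DWL = ½ × 10.6245 × 62.3658 = 331.3027.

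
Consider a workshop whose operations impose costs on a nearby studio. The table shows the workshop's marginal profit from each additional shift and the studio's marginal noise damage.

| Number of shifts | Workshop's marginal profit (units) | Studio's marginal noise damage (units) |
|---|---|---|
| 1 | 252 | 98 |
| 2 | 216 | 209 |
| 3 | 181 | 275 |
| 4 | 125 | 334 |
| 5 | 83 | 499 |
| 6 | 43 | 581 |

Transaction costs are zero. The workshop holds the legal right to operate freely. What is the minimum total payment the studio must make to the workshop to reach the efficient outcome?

Left alone the workshop would choose level 6 (marginal profit stays positive).
Efficient level: k* = 2 (marginal profit ≥ marginal noise damage through 2).
The studio must at least cover the workshop's forgone profit from cutting 6→2: 181 + 125 + 83 + 43 = 432.

432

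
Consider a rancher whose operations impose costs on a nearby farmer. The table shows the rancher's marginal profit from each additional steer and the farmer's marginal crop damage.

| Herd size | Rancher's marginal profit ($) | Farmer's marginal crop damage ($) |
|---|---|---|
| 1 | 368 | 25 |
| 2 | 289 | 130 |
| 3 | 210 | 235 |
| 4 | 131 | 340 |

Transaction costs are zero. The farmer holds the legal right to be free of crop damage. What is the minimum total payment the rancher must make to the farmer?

$155

Efficient level: marginal profit ≥ marginal crop damage through level 2, so k* = 2.
With the farmer holding the right, the rancher must at least compensate total damage at k*: 25 + 130 = 155.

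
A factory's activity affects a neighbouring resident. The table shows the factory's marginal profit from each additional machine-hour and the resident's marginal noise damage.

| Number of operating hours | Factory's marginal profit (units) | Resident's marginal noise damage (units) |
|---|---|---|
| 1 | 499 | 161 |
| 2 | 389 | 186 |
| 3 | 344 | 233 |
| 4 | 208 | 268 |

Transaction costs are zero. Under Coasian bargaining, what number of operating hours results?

3

Bargaining reaches the level where marginal profit last exceeds marginal noise damage.
That holds through level 3 (344 ≥ 233) but not at 4 (208 < 268).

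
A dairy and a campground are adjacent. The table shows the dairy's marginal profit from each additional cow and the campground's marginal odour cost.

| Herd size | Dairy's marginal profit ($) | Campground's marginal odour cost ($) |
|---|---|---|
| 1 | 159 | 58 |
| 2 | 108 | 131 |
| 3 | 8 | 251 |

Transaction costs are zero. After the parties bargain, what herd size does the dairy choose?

1

Bargaining reaches the level where marginal profit last exceeds marginal odour cost.
That holds through level 1 (159 ≥ 58) but not at 2 (108 < 131).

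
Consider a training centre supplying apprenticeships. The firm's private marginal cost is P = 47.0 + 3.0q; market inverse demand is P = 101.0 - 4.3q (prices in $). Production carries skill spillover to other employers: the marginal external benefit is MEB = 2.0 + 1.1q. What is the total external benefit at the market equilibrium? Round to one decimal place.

$44.9

Market equilibrium (private): 47.0 + 3.0q = 101.0 - 4.3q → q_m = 7.3973.
Total external benefit = ∫₀^{q_m} (2.0 + 1.1q) dq = 2.0×7.3973 + ½×1.1×7.3973² = 44.8906.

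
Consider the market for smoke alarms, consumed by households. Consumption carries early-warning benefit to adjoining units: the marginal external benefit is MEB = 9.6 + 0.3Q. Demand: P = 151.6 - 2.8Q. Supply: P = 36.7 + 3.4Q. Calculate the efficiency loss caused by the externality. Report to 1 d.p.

Market equilibrium (private): 36.7 + 3.4Q = 151.6 - 2.8Q → Q_m = 18.5323.
Social marginal benefit = demand + MEB = 161.2 - 2.5Q.
Set SMB = MC: 161.2 - 2.5Q = 36.7 + 3.4Q → Q* = 21.1017.
The welfare-loss triangle has base |Q_m − Q*| and height MEB(Q_m) (the vertical gap between SMB and MC is zero at Q* and MEB at Q_m).
DWL = ½ × 2.5694 × 15.1597 = 19.4757.

DWL = 19.5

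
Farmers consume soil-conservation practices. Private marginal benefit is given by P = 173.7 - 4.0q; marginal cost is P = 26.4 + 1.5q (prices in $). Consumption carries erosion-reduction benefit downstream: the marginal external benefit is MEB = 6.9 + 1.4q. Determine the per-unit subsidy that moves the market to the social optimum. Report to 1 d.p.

Social marginal benefit = demand + MEB = 180.6 - 2.6q.
Set SMB = MC: 180.6 - 2.6q = 26.4 + 1.5q → q* = 37.6098.
The Pigouvian subsidy equals MEB at q*: 6.9 + 1.4×37.6098 = 59.5537.

subsidy = $59.6 per unit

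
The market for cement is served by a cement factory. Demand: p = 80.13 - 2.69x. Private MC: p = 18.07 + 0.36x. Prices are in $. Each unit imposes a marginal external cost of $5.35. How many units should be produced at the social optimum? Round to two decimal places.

Social marginal cost = private MC + MEC = 23.42 + 0.36x.
Set SMC = demand: 23.42 + 0.36x = 80.13 - 2.69x → x* = 18.5934.

x* = 18.59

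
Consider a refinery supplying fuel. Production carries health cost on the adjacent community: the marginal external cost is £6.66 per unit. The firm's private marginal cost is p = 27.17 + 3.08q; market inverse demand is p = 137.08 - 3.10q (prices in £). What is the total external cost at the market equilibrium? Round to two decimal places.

Market equilibrium (private): 27.17 + 3.08q = 137.08 - 3.10q → q_m = 17.7848.
Total external cost = MEC × q_m = 6.66 × 17.7848 = 118.4468.

£118.45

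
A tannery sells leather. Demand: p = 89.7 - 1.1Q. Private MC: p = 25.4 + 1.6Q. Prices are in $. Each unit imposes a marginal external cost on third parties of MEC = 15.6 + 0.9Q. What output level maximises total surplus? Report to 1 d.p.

Q* = 13.5

Social marginal cost = private MC + MEC = 41.0 + 2.5Q.
Set SMC = demand: 41.0 + 2.5Q = 89.7 - 1.1Q → Q* = 13.5278.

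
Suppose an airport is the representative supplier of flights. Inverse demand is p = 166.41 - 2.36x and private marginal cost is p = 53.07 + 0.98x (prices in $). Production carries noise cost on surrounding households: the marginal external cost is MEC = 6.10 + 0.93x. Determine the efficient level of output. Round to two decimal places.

Social marginal cost = private MC + MEC = 59.17 + 1.91x.
Set SMC = demand: 59.17 + 1.91x = 166.41 - 2.36x → x* = 25.1148.

x* = 25.11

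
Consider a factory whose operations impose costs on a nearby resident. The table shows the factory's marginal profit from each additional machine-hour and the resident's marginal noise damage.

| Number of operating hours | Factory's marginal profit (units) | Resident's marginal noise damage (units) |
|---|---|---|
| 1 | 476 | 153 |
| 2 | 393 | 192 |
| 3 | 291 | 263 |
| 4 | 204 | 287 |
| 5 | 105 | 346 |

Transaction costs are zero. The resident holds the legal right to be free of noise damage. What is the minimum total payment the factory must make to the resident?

Efficient level: marginal profit ≥ marginal noise damage through level 3, so k* = 3.
With the resident holding the right, the factory must at least compensate total damage at k*: 153 + 192 + 263 = 608.

608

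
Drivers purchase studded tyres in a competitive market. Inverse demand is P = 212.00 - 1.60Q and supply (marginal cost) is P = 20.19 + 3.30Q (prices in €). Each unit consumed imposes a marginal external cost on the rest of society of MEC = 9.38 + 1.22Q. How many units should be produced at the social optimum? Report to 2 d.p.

Q* = 29.81

Social marginal benefit = demand − MEC = 202.62 - 2.82Q.
Set SMB = MC: 202.62 - 2.82Q = 20.19 + 3.30Q → Q* = 29.8088.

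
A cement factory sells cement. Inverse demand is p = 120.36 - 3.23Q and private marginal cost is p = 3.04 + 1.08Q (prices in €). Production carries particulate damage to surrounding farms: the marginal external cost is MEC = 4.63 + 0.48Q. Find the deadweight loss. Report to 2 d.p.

Market equilibrium (private): 3.04 + 1.08Q = 120.36 - 3.23Q → Q_m = 27.2204.
Social marginal cost = private MC + MEC = 7.67 + 1.56Q.
Set SMC = demand: 7.67 + 1.56Q = 120.36 - 3.23Q → Q* = 23.5261.
Between Q* and Q_m the wedge SMC − demand runs linearly from 0 to MEC(Q_m), so the loss is a triangle.
DWL = ½ × 3.6943 × 17.6958 = 32.6868.

DWL = €32.69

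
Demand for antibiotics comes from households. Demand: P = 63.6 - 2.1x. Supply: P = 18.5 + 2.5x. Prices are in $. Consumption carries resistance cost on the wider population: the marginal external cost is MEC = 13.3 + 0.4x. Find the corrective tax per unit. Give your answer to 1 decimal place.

tax = $15.8 per unit

Social marginal benefit = demand − MEC = 50.3 - 2.5x.
Set SMB = MC: 50.3 - 2.5x = 18.5 + 2.5x → x* = 6.3600.
The Pigouvian tax equals MEC at x*: 13.3 + 0.4×6.3600 = 15.8440.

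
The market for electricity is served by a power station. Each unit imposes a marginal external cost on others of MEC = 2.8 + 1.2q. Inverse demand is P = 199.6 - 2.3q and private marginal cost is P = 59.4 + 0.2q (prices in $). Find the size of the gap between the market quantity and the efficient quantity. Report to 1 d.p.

18.9 units

Market equilibrium (private): 59.4 + 0.2q = 199.6 - 2.3q → q_m = 56.0800.
Social marginal cost = private MC + MEC = 62.2 + 1.4q.
Set SMC = demand: 62.2 + 1.4q = 199.6 - 2.3q → q* = 37.1351.
Gap = |56.0800 − 37.1351| = 18.9449.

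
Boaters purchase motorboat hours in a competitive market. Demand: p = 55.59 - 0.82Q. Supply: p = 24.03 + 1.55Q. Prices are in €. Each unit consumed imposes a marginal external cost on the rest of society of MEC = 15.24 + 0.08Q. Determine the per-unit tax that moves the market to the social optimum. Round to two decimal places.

Social marginal benefit = demand − MEC = 40.35 - 0.90Q.
Set SMB = MC: 40.35 - 0.90Q = 24.03 + 1.55Q → Q* = 6.6612.
The Pigouvian tax equals MEC at Q*: 15.24 + 0.08×6.6612 = 15.7729.

tax = €15.77 per unit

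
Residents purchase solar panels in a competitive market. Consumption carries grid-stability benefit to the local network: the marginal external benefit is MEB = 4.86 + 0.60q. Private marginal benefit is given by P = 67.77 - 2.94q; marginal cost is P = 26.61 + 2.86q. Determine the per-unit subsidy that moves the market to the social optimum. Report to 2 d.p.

Social marginal benefit = demand + MEB = 72.63 - 2.34q.
Set SMB = MC: 72.63 - 2.34q = 26.61 + 2.86q → q* = 8.8500.
The Pigouvian subsidy equals MEB at q*: 4.86 + 0.60×8.8500 = 10.1700.

subsidy = 10.17 per unit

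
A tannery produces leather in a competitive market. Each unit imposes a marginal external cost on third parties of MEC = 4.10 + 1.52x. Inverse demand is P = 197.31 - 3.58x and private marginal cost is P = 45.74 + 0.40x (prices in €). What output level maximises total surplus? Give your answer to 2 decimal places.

Social marginal cost = private MC + MEC = 49.84 + 1.92x.
Set SMC = demand: 49.84 + 1.92x = 197.31 - 3.58x → x* = 26.8127.

x* = 26.81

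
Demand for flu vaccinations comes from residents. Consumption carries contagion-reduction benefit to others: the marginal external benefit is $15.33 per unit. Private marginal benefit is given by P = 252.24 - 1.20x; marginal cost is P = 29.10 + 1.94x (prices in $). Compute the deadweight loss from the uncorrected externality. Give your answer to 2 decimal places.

Market equilibrium (private): 29.10 + 1.94x = 252.24 - 1.20x → x_m = 71.0637.
Social marginal benefit = demand + MEB = 267.57 - 1.20x.
Set SMB = MC: 267.57 - 1.20x = 29.10 + 1.94x → x* = 75.9459.
The loss is the area between SMB and MC from x* to x_m; with linear curves that's a triangle of height MEB(x_m).
DWL = ½ × 4.8822 × 15.3300 = 37.4221.

DWL = $37.42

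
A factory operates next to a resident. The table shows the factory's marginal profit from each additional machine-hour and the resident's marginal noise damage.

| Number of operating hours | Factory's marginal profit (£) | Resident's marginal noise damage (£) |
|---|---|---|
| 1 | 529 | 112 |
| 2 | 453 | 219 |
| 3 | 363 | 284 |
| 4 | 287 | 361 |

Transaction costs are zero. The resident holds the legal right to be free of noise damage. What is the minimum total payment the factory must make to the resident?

£615

Efficient level: marginal profit ≥ marginal noise damage through level 3, so k* = 3.
With the resident holding the right, the factory must at least compensate total damage at k*: 112 + 219 + 284 = 615.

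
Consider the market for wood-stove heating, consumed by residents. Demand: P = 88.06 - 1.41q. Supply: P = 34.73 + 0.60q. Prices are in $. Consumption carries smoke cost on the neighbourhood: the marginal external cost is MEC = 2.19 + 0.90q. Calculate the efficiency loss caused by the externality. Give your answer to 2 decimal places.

DWL = $116.77

Market equilibrium (private): 34.73 + 0.60q = 88.06 - 1.41q → q_m = 26.5323.
Social marginal benefit = demand − MEC = 85.87 - 2.31q.
Set SMB = MC: 85.87 - 2.31q = 34.73 + 0.60q → q* = 17.5739.
The loss is the area between SMB and MC from q* to q_m; with linear curves that's a triangle of height MEC(q_m).
DWL = ½ × 8.9584 × 26.0691 = 116.7687.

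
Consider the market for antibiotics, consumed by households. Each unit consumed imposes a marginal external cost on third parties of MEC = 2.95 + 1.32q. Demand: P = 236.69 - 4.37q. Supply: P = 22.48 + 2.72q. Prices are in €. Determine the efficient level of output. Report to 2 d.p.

q* = 25.12

Social marginal benefit = demand − MEC = 233.74 - 5.69q.
Set SMB = MC: 233.74 - 5.69q = 22.48 + 2.72q → q* = 25.1201.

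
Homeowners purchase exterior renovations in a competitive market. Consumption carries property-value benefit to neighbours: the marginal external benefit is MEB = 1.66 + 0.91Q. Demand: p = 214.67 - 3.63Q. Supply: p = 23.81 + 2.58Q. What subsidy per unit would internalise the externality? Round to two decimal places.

Social marginal benefit = demand + MEB = 216.33 - 2.72Q.
Set SMB = MC: 216.33 - 2.72Q = 23.81 + 2.58Q → Q* = 36.3245.
The Pigouvian subsidy equals MEB at Q*: 1.66 + 0.91×36.3245 = 34.7153.

subsidy = 34.72 per unit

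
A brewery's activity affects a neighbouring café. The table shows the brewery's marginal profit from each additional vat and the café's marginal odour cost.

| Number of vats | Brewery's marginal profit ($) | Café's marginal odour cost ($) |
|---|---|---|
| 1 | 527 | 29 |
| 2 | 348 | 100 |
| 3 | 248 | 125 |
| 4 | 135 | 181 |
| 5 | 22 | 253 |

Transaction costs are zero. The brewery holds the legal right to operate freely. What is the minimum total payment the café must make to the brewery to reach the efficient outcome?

$157

Left alone the brewery would choose level 5 (marginal profit stays positive).
Efficient level: k* = 3 (marginal profit ≥ marginal odour cost through 3).
The café must at least cover the brewery's forgone profit from cutting 5→3: 135 + 22 = 157.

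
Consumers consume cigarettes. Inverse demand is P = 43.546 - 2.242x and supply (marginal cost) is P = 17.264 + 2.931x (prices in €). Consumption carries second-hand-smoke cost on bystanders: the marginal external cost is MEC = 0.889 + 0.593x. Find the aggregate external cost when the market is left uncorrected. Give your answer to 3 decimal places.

Market equilibrium (private): 17.264 + 2.931x = 43.546 - 2.242x → x_m = 5.0806.
Total external cost = ∫₀^{x_m} (0.889 + 0.593x) dx = 0.889×5.0806 + ½×0.593×5.0806² = 12.1701.

€12.170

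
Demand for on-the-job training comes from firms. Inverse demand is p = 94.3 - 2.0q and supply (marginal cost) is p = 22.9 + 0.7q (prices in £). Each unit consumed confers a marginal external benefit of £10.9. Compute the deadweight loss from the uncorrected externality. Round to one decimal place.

Market equilibrium (private): 22.9 + 0.7q = 94.3 - 2.0q → q_m = 26.4444.
Social marginal benefit = demand + MEB = 105.2 - 2.0q.
Set SMB = MC: 105.2 - 2.0q = 22.9 + 0.7q → q* = 30.4815.
Between q* and q_m the wedge SMB − MC runs linearly from 0 to MEB(q_m), so the loss is a triangle.
DWL = ½ × 4.0371 × 10.9000 = 22.0022.

DWL = £22.0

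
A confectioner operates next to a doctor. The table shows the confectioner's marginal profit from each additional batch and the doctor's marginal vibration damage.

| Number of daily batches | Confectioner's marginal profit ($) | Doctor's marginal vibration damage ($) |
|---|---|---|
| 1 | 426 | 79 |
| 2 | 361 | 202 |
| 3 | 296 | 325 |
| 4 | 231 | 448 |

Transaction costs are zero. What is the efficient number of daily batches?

Bargaining reaches the level where marginal profit last exceeds marginal vibration damage.
That holds through level 2 (361 ≥ 202) but not at 3 (296 < 325).

2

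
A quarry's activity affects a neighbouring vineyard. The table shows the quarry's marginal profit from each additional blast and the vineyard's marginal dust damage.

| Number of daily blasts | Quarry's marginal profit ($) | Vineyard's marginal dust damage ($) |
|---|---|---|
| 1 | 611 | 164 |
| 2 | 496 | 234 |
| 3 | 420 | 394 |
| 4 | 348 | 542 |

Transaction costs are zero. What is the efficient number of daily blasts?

3

Bargaining reaches the level where marginal profit last exceeds marginal dust damage.
That holds through level 3 (420 ≥ 394) but not at 4 (348 < 542).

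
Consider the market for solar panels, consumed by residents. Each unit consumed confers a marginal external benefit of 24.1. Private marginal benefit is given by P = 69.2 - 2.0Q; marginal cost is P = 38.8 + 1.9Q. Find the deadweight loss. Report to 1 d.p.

DWL = 74.5

Market equilibrium (private): 38.8 + 1.9Q = 69.2 - 2.0Q → Q_m = 7.7949.
Social marginal benefit = demand + MEB = 93.3 - 2.0Q.
Set SMB = MC: 93.3 - 2.0Q = 38.8 + 1.9Q → Q* = 13.9744.
The welfare-loss triangle has base |Q_m − Q*| and height MEB(Q_m) (the vertical gap between SMB and MC is zero at Q* and MEB at Q_m).
DWL = ½ × 6.1795 × 24.1000 = 74.4630.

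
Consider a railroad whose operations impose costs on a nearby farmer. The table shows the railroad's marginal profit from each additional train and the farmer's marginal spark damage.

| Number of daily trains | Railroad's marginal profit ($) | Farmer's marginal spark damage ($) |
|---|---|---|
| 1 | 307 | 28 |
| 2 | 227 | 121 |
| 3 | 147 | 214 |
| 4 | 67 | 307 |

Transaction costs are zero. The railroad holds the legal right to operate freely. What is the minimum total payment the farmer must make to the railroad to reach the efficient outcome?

$214

Left alone the railroad would choose level 4 (marginal profit stays positive).
Efficient level: k* = 2 (marginal profit ≥ marginal spark damage through 2).
The farmer must at least cover the railroad's forgone profit from cutting 4→2: 147 + 67 = 214.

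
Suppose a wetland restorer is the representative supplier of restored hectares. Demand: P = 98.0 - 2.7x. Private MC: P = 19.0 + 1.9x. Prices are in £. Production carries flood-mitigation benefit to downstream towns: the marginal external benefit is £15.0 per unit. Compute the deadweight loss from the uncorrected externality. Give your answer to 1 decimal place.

Market equilibrium (private): 19.0 + 1.9x = 98.0 - 2.7x → x_m = 17.1739.
Social marginal cost = private MC − MEB = 4.0 + 1.9x.
Set SMC = demand: 4.0 + 1.9x = 98.0 - 2.7x → x* = 20.4348.
Height of the DWL triangle at x_m is demand(x_m) − SMC(x_m) = MEB(x_m) = 15.0000.
DWL = ½ × 3.2609 × 15.0000 = 24.4568.

DWL = £24.5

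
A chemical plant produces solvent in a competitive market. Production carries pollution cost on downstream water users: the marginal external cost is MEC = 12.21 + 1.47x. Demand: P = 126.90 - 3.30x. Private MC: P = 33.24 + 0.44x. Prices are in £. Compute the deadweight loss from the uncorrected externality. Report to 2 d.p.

DWL = £230.64

Market equilibrium (private): 33.24 + 0.44x = 126.90 - 3.30x → x_m = 25.0428.
Social marginal cost = private MC + MEC = 45.45 + 1.91x.
Set SMC = demand: 45.45 + 1.91x = 126.90 - 3.30x → x* = 15.6334.
The loss is the area between SMC and demand from x* to x_m; with linear curves that's a triangle of height MEC(x_m).
DWL = ½ × 9.4094 × 49.0229 = 230.6380.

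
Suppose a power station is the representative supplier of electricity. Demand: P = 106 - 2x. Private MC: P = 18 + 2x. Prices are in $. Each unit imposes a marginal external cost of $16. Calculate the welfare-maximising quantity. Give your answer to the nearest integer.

Social marginal cost = private MC + MEC = 34 + 2x.
Set SMC = demand: 34 + 2x = 106 - 2x → x* = 18.0000.

x* = 18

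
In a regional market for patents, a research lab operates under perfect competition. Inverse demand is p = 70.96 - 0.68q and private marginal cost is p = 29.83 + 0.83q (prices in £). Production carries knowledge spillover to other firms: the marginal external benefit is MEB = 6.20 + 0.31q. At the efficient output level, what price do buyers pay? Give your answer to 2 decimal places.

P = £44.14

Social marginal cost = private MC − MEB = 23.63 + 0.52q.
Set SMC = demand: 23.63 + 0.52q = 70.96 - 0.68q → q* = 39.4417.
Consumer price on the demand curve at q*: 70.96 − 0.68×39.4417 = 44.1396.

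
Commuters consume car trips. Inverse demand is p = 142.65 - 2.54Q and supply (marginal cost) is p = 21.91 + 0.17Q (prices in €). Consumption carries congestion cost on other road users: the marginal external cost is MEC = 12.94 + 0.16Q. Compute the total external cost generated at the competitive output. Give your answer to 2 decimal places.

Market equilibrium (private): 21.91 + 0.17Q = 142.65 - 2.54Q → Q_m = 44.5535.
Total external cost = ∫₀^{Q_m} (12.94 + 0.16Q) dQ = 12.94×44.5535 + ½×0.16×44.5535² = 735.3234.

€735.32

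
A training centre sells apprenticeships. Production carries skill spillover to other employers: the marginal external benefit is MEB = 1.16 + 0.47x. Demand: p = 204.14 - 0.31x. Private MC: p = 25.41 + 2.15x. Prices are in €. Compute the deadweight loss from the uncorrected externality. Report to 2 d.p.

Market equilibrium (private): 25.41 + 2.15x = 204.14 - 0.31x → x_m = 72.6545.
Social marginal cost = private MC − MEB = 24.25 + 1.68x.
Set SMC = demand: 24.25 + 1.68x = 204.14 - 0.31x → x* = 90.3970.
Height of the DWL triangle at x_m is demand(x_m) − SMC(x_m) = MEB(x_m) = 35.3076.
DWL = ½ × 17.7425 × 35.3076 = 313.2225.

DWL = €313.22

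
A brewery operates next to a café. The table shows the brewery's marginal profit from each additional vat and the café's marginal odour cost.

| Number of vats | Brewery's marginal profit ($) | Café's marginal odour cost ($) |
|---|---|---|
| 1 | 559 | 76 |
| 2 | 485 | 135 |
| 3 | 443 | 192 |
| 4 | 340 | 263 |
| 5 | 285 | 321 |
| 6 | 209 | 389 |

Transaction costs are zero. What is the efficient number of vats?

4

Bargaining reaches the level where marginal profit last exceeds marginal odour cost.
That holds through level 4 (340 ≥ 263) but not at 5 (285 < 321).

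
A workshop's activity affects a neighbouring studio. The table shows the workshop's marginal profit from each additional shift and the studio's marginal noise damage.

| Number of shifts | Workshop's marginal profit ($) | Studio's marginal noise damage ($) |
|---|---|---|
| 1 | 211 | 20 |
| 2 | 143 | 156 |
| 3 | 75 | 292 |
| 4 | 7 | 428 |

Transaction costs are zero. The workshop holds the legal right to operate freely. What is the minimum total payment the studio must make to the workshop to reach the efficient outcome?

Left alone the workshop would choose level 4 (marginal profit stays positive).
Efficient level: k* = 1 (marginal profit ≥ marginal noise damage through 1).
The studio must at least cover the workshop's forgone profit from cutting 4→1: 143 + 75 + 7 = 225.

$225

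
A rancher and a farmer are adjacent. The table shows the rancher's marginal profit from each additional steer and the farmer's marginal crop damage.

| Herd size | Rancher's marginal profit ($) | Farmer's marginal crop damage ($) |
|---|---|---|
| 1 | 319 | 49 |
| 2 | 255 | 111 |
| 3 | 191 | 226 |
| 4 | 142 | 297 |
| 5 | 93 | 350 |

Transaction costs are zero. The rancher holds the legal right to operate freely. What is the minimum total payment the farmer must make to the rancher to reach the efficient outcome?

$426

Left alone the rancher would choose level 5 (marginal profit stays positive).
Efficient level: k* = 2 (marginal profit ≥ marginal crop damage through 2).
The farmer must at least cover the rancher's forgone profit from cutting 5→2: 191 + 142 + 93 = 426.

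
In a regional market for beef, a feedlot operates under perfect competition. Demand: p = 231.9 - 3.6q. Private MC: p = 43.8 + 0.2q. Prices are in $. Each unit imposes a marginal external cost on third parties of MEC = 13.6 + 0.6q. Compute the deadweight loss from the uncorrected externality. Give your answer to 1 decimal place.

DWL = $213.1

Market equilibrium (private): 43.8 + 0.2q = 231.9 - 3.6q → q_m = 49.5000.
Social marginal cost = private MC + MEC = 57.4 + 0.8q.
Set SMC = demand: 57.4 + 0.8q = 231.9 - 3.6q → q* = 39.6591.
Between q* and q_m the wedge SMC − demand runs linearly from 0 to MEC(q_m), so the loss is a triangle.
DWL = ½ × 9.8409 × 43.3000 = 213.0555.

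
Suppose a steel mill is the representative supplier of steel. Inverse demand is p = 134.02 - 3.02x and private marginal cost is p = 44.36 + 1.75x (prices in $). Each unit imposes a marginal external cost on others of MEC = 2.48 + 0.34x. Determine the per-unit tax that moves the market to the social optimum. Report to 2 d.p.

tax = $8.28 per unit

Social marginal cost = private MC + MEC = 46.84 + 2.09x.
Set SMC = demand: 46.84 + 2.09x = 134.02 - 3.02x → x* = 17.0607.
The Pigouvian tax equals MEC at x*: 2.48 + 0.34×17.0607 = 8.2806.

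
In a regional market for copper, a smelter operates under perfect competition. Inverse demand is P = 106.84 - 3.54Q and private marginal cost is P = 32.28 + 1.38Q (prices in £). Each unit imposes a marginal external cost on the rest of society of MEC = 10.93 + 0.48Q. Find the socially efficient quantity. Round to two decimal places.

Q* = 11.78

Social marginal cost = private MC + MEC = 43.21 + 1.86Q.
Set SMC = demand: 43.21 + 1.86Q = 106.84 - 3.54Q → Q* = 11.7833.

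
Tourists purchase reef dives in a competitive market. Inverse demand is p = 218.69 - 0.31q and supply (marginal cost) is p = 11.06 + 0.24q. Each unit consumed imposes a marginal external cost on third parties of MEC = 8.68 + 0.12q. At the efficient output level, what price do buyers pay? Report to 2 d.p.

P = 126.64

Social marginal benefit = demand − MEC = 210.01 - 0.43q.
Set SMB = MC: 210.01 - 0.43q = 11.06 + 0.24q → q* = 296.9403.
Consumer price on the demand curve at q*: 218.69 − 0.31×296.9403 = 126.6385.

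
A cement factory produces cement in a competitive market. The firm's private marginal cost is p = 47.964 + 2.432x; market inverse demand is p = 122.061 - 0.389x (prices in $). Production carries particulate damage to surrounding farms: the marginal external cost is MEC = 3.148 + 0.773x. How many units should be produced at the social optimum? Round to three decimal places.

Social marginal cost = private MC + MEC = 51.112 + 3.205x.
Set SMC = demand: 51.112 + 3.205x = 122.061 - 0.389x → x* = 19.7410.

x* = 19.741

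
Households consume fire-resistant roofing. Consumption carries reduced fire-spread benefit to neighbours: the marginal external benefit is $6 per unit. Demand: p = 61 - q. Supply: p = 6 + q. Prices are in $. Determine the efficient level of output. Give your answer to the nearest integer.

q* = 31

Social marginal benefit = demand + MEB = 67 - q.
Set SMB = MC: 67 - q = 6 + q → q* = 30.5000.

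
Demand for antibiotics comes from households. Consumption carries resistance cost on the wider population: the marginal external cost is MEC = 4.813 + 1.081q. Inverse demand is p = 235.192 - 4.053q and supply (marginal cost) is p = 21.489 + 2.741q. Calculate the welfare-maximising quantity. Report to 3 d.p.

q* = 26.526

Social marginal benefit = demand − MEC = 230.379 - 5.134q.
Set SMB = MC: 230.379 - 5.134q = 21.489 + 2.741q → q* = 26.5257.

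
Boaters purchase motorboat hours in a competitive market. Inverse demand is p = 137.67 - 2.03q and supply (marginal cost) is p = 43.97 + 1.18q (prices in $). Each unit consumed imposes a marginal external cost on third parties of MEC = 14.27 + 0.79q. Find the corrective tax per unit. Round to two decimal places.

tax = $29.96 per unit

Social marginal benefit = demand − MEC = 123.40 - 2.82q.
Set SMB = MC: 123.40 - 2.82q = 43.97 + 1.18q → q* = 19.8575.
The Pigouvian tax equals MEC at q*: 14.27 + 0.79×19.8575 = 29.9574.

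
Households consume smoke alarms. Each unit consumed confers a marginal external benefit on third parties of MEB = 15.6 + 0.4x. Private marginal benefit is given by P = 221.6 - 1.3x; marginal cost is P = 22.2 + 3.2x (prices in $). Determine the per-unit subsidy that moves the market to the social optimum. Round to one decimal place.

Social marginal benefit = demand + MEB = 237.2 - 0.9x.
Set SMB = MC: 237.2 - 0.9x = 22.2 + 3.2x → x* = 52.4390.
The Pigouvian subsidy equals MEB at x*: 15.6 + 0.4×52.4390 = 36.5756.

subsidy = $36.6 per unit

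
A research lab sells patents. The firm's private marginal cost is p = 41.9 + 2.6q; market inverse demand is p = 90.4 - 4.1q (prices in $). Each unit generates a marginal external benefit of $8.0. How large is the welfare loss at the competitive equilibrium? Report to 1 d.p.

DWL = $4.8

Market equilibrium (private): 41.9 + 2.6q = 90.4 - 4.1q → q_m = 7.2388.
Social marginal cost = private MC − MEB = 33.9 + 2.6q.
Set SMC = demand: 33.9 + 2.6q = 90.4 - 4.1q → q* = 8.4328.
Between q* and q_m the wedge demand − SMC runs linearly from 0 to MEB(q_m), so the loss is a triangle.
DWL = ½ × 1.1940 × 8.0000 = 4.7760.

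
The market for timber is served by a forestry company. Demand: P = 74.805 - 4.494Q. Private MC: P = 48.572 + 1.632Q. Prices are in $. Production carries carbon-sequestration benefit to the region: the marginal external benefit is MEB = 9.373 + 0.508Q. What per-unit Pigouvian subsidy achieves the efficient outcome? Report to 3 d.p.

Social marginal cost = private MC − MEB = 39.199 + 1.124Q.
Set SMC = demand: 39.199 + 1.124Q = 74.805 - 4.494Q → Q* = 6.3378.
The Pigouvian subsidy equals MEB at Q*: 9.373 + 0.508×6.3378 = 12.5926.

subsidy = $12.593 per unit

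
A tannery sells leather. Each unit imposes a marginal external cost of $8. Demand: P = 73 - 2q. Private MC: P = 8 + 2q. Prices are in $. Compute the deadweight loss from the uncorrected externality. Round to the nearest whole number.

DWL = $8

Market equilibrium (private): 8 + 2q = 73 - 2q → q_m = 16.2500.
Social marginal cost = private MC + MEC = 16 + 2q.
Set SMC = demand: 16 + 2q = 73 - 2q → q* = 14.2500.
Between q* and q_m the wedge SMC − demand runs linearly from 0 to MEC(q_m), so the loss is a triangle.
DWL = ½ × 2.0000 × 8.0000 = 8.0000.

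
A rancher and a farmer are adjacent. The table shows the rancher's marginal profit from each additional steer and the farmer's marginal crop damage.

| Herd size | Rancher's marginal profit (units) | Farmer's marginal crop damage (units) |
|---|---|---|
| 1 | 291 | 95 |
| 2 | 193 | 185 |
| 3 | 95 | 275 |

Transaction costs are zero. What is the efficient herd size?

Bargaining reaches the level where marginal profit last exceeds marginal crop damage.
That holds through level 2 (193 ≥ 185) but not at 3 (95 < 275).

2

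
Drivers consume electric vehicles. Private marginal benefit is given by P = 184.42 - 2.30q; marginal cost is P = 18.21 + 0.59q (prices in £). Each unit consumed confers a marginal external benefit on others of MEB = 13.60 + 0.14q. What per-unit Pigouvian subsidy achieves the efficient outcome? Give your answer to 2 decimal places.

subsidy = £22.75 per unit

Social marginal benefit = demand + MEB = 198.02 - 2.16q.
Set SMB = MC: 198.02 - 2.16q = 18.21 + 0.59q → q* = 65.3855.
The Pigouvian subsidy equals MEB at q*: 13.60 + 0.14×65.3855 = 22.7540.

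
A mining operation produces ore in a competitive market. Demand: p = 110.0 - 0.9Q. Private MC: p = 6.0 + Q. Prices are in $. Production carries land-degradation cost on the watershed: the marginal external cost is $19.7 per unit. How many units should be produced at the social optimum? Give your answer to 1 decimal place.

Q* = 44.4

Social marginal cost = private MC + MEC = 25.7 + Q.
Set SMC = demand: 25.7 + Q = 110.0 - 0.9Q → Q* = 44.3684.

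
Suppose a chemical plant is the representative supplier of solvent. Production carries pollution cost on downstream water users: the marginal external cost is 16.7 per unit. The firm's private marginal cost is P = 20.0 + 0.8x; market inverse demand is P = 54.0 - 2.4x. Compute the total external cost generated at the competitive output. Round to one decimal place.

177.4

Market equilibrium (private): 20.0 + 0.8x = 54.0 - 2.4x → x_m = 10.6250.
Total external cost = MEC × x_m = 16.7 × 10.6250 = 177.4375.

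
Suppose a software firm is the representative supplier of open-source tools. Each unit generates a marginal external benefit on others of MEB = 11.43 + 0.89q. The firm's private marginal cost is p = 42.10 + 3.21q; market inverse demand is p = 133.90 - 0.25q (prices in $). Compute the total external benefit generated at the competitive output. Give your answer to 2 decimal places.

$616.51

Market equilibrium (private): 42.10 + 3.21q = 133.90 - 0.25q → q_m = 26.5318.
Total external benefit = ∫₀^{q_m} (11.43 + 0.89q) dq = 11.43×26.5318 + ½×0.89×26.5318² = 616.5102.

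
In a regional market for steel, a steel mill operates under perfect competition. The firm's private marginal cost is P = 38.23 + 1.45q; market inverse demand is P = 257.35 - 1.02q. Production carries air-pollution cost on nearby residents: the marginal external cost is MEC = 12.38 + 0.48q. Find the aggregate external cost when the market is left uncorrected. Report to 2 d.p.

Market equilibrium (private): 38.23 + 1.45q = 257.35 - 1.02q → q_m = 88.7126.
Total external cost = ∫₀^{q_m} (12.38 + 0.48q) dq = 12.38×88.7126 + ½×0.48×88.7126² = 2987.0441.

2987.04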